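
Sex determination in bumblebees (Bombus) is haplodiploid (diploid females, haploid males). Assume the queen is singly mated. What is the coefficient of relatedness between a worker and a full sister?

Haplodiploid full sisters inherit their father's entire haploid genome identically (contributing 1/2) and on average half of their mother's contribution (1/2 · 1/2 = 1/4); r = 1/2 + 1/4 = 3/4.

0.75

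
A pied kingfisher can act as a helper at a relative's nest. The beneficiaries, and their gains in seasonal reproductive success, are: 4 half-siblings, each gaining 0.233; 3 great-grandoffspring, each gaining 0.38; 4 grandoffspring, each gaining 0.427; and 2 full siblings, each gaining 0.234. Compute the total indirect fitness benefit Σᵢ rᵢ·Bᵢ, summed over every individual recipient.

1.0365

r to a half-sibling = 0.25 (half-sibs share one parent — one path of length 2: r = (1/2)^2 = 1/4).
r to a great-grandoffspring = 1/8 (three parent–offspring links: r = (1/2)^3 = 1/8).
r to a grandoffspring = 1/4 (two parent–offspring links: r = (1/2)^2 = 1/4).
r to a full sibling = 1/2 (full sibs share both parents — two paths of length 2: r = 2·(1/2)^2 = 1/2).
Summing one r·B term per recipient: 4·0.25·0.233 + 3·0.125·0.38 + 4·0.25·0.427 + 2·0.5·0.234 = 1.0365.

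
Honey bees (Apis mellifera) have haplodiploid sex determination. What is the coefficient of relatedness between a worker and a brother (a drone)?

0.25

Her haploid brother carries none of their father's genes and a random half of their mother's genome; that half matches the maternal half of her own genome with probability 1/2: r = 1/2 · 1/2 = 1/4.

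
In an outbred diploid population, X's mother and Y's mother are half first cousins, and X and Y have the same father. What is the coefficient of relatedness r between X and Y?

0.265625

With two independent routes of shared ancestry, r is the sum of the two contributions.
X and Y are related in two ways: half second cousins through their mothers (r = 1/64) and half-sibs through their shared father (r = 1/4).
r = 1/64 + 1/4 = 17/64 = 0.265625.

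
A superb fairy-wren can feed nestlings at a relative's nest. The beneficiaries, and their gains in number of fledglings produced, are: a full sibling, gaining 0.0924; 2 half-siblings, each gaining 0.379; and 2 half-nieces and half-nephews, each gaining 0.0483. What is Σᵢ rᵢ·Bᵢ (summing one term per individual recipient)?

r to a full sibling = 0.5 (full sibs share both parents — two paths of length 2: r = 2·(1/2)^2 = 1/2).
r to a half-sibling = 1/4 (half-sibs share one parent — one path of length 2: r = (1/2)^2 = 1/4).
r to a half-niece or half-nephew = 1/8 (half-aunt/uncle↔niece/nephew: one path of length 3: r = (1/2)^3 = 1/8).
Summing one r·B term per recipient: 1·0.5·0.0924 + 2·0.25·0.379 + 2·0.125·0.0483 = 0.247775.

0.247775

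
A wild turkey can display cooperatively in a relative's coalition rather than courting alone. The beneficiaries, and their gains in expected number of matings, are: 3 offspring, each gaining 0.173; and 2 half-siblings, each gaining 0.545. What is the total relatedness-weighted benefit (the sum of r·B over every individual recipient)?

r to an offspring = 1/2 (one parent–offspring link: r = (1/2)^1 = 1/2).
r to a half-sibling = 1/4 (half-sibs share one parent — one path of length 2: r = (1/2)^2 = 1/4).
Summing one r·B term per recipient: 3·0.5·0.173 + 2·0.25·0.545 = 0.532.

0.532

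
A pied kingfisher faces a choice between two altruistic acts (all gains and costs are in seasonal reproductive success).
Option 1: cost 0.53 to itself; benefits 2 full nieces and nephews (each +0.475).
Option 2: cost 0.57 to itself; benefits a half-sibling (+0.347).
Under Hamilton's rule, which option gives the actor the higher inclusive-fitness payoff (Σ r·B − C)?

Option 1: r to a full niece or nephew = 0.25.
Option 1: Σ r·B − C = (2·0.25·0.475) − 0.53 = -0.2925.
Option 2: r to a half-sibling = 0.25.
Option 2: Σ r·B − C = (1·0.25·0.347) − 0.57 = -0.48325.
Option 1 has the higher net inclusive-fitness payoff.

Option 1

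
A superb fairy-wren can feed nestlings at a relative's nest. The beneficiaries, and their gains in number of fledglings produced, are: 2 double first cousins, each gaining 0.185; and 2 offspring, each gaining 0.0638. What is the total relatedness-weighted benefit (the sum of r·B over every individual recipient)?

r to a double first cousin = 0.25 (double first cousins share both grandparent pairs — four paths of length 4: r = 4·(1/2)^4 = 1/4).
r to an offspring = 1/2 (one parent–offspring link: r = (1/2)^1 = 1/2).
Summing one r·B term per recipient: 2·0.25·0.185 + 2·0.5·0.0638 = 0.1563.

0.1563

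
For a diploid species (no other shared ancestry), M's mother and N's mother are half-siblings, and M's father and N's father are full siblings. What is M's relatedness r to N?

Wright's path rule: contributions from independent ancestry routes add.
M and N are related in two ways: half first cousins through their mothers (r = 1/16) and first cousins through their fathers (r = 1/8).
r = 1/16 + 1/8 = 3/16 = 0.1875.

0.1875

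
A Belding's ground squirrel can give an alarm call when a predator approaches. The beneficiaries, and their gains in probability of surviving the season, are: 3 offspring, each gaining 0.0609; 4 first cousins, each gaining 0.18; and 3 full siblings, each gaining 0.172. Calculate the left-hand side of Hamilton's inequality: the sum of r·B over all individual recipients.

0.43935

r to an offspring = 0.5 (one parent–offspring link: r = (1/2)^1 = 1/2).
r to a first cousin = 0.125 (first cousins share one grandparent pair — two paths of length 4: r = 2·(1/2)^4 = 1/8).
r to a full sibling = 1/2 (full sibs share both parents — two paths of length 2: r = 2·(1/2)^2 = 1/2).
Summing one r·B term per recipient: 3·0.5·0.0609 + 4·0.125·0.18 + 3·0.5·0.172 = 0.43935.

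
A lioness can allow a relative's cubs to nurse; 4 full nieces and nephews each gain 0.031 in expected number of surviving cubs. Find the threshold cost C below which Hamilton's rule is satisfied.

0.031

r to a full niece or nephew = 1/4 (full aunt/uncle↔niece/nephew: two paths of length 3 through the shared grandparent pair: r = 2·(1/2)^3 = 1/4).
Hamilton's rule: n·r·B > C, so the trait is favored while C < n·r·B = 4·0.25·0.031 = 0.031.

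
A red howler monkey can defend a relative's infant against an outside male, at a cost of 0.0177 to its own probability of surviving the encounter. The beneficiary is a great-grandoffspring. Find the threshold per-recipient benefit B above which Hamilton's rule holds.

0.1416

r to a great-grandoffspring = 0.125 (three parent–offspring links: r = (1/2)^3 = 1/8).
Hamilton's rule with n recipients of equal r: n·r·B > C, so B > C/(n·r) = 0.0177/(1·0.125) = 0.1416.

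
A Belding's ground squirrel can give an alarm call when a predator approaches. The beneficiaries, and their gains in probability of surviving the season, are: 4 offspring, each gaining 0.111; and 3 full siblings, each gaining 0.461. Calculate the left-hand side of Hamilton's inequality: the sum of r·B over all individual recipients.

0.9135

r to an offspring = 0.5 (one parent–offspring link: r = (1/2)^1 = 1/2).
r to a full sibling = 0.5 (full sibs share both parents — two paths of length 2: r = 2·(1/2)^2 = 1/2).
Summing one r·B term per recipient: 4·0.5·0.111 + 3·0.5·0.461 = 0.9135.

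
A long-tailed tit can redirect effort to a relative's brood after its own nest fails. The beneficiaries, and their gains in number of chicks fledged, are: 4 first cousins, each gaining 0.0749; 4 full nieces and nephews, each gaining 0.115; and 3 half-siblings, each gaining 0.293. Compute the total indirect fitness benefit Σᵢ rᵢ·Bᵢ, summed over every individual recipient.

0.3722

r to a first cousin = 0.125 (first cousins share one grandparent pair — two paths of length 4: r = 2·(1/2)^4 = 1/8).
r to a full niece or nephew = 1/4 (full aunt/uncle↔niece/nephew: two paths of length 3 through the shared grandparent pair: r = 2·(1/2)^3 = 1/4).
r to a half-sibling = 1/4 (half-sibs share one parent — one path of length 2: r = (1/2)^2 = 1/4).
Summing one r·B term per recipient: 4·0.125·0.0749 + 4·0.25·0.115 + 3·0.25·0.293 = 0.3722.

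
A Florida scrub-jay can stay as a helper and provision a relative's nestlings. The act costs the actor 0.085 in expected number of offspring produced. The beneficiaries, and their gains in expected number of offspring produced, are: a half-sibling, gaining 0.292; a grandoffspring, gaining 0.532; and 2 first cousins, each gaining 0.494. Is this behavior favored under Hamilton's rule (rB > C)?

Yes

Hamilton's rule: the trait is favored when the sum of r·B over every recipient exceeds the actor's cost C.
r to a half-sibling = 0.25 (half-sibs share one parent — one path of length 2: r = (1/2)^2 = 1/4).
r to a grandoffspring = 0.25 (two parent–offspring links: r = (1/2)^2 = 1/4).
r to a first cousin = 1/8 (first cousins share one grandparent pair — two paths of length 4: r = 2·(1/2)^4 = 1/8).
Summing one r·B term per recipient: 1·0.25·0.292 + 1·0.25·0.532 + 2·0.125·0.494 = 0.3295.
0.3295 > 0.085: the indirect benefit exceeds the cost.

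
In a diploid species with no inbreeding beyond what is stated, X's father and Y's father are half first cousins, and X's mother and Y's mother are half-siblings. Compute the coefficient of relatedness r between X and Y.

0.078125

Independent pedigree routes through distinct common ancestors add.
X and Y are related in two ways: half second cousins through their fathers (r = 1/64) and half first cousins through their mothers (r = 1/16).
r = 1/64 + 1/16 = 0.078125.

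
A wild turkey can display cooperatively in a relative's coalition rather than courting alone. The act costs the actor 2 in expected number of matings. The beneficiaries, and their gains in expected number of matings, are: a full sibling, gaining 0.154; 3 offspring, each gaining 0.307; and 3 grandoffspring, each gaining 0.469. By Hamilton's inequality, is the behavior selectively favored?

Hamilton's rule: the trait is favored when the sum of r·B over every recipient exceeds the actor's cost C.
r to a full sibling = 0.5 (full sibs share both parents — two paths of length 2: r = 2·(1/2)^2 = 1/2).
r to an offspring = 1/2 (one parent–offspring link: r = (1/2)^1 = 1/2).
r to a grandoffspring = 0.25 (two parent–offspring links: r = (1/2)^2 = 1/4).
Summing one r·B term per recipient: 1·0.5·0.154 + 3·0.5·0.307 + 3·0.25·0.469 = 0.88925.
0.88925 < 2: the indirect benefit is less than the cost.

No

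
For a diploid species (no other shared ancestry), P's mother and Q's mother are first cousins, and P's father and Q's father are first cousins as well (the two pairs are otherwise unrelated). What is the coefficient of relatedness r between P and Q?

0.0625

With two independent routes of shared ancestry, r is the sum of the two contributions.
P and Q are related in two ways: second cousins through their mothers (r = 1/32) and second cousins through their fathers (r = 1/32).
r = 1/32 + 1/32 = 1/16 = 0.0625.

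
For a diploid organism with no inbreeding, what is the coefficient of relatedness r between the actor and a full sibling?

0.5

Full sibs share both parents — two paths of length 2: r = 2·(1/2)^2 = 1/2.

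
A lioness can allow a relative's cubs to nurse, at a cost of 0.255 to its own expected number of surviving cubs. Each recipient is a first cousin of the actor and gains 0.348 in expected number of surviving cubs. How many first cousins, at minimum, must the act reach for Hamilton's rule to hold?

6

r to a first cousin = 1/8 (first cousins share one grandparent pair — two paths of length 4: r = 2·(1/2)^4 = 1/8).
Hamilton's rule: n·r·B > C  ⇒  n > C/(r·B) = 0.255/(0.125·0.348) = 5.862.
The smallest integer exceeding 5.862 is 6.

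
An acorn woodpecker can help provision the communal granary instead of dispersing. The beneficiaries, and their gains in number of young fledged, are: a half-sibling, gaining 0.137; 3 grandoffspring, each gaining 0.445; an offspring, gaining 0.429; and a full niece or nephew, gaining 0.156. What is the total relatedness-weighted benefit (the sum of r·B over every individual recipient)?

r to a half-sibling = 1/4 (half-sibs share one parent — one path of length 2: r = (1/2)^2 = 1/4).
r to a grandoffspring = 0.25 (two parent–offspring links: r = (1/2)^2 = 1/4).
r to an offspring = 1/2 (one parent–offspring link: r = (1/2)^1 = 1/2).
r to a full niece or nephew = 1/4 (full aunt/uncle↔niece/nephew: two paths of length 3 through the shared grandparent pair: r = 2·(1/2)^3 = 1/4).
Summing one r·B term per recipient: 1·0.25·0.137 + 3·0.25·0.445 + 1·0.5·0.429 + 1·0.25·0.156 = 0.6215.

0.6215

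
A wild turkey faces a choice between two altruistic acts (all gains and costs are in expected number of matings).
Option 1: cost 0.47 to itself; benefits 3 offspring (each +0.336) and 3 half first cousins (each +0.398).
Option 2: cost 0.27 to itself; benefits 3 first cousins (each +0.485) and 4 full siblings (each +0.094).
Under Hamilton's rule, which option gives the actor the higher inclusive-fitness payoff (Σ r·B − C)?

Option 1: r to an offspring = 0.5.
Option 1: r to a half first cousin = 0.0625.
Option 1: Σ r·B − C = (3·0.5·0.336 + 3·0.0625·0.398) − 0.47 = 0.108625.
Option 2: r to a first cousin = 0.125.
Option 2: r to a full sibling = 0.5.
Option 2: Σ r·B − C = (3·0.125·0.485 + 4·0.5·0.094) − 0.27 = 0.099875.
Option 1 has the higher net inclusive-fitness payoff.

Option 1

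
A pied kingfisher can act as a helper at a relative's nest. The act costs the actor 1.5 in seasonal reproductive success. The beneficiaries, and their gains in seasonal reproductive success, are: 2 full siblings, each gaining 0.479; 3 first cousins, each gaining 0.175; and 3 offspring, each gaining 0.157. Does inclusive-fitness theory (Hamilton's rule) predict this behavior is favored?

Hamilton's rule: the trait is favored when the sum of r·B over every recipient exceeds the actor's cost C.
r to a full sibling = 1/2 (full sibs share both parents — two paths of length 2: r = 2·(1/2)^2 = 1/2).
r to a first cousin = 0.125 (first cousins share one grandparent pair — two paths of length 4: r = 2·(1/2)^4 = 1/8).
r to an offspring = 0.5 (one parent–offspring link: r = (1/2)^1 = 1/2).
Summing one r·B term per recipient: 2·0.5·0.479 + 3·0.125·0.175 + 3·0.5·0.157 = 0.780125.
0.780125 < 1.5: the indirect benefit is less than the cost.

No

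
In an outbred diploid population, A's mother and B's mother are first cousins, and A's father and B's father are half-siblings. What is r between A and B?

Wright's path rule: contributions from independent ancestry routes add.
A and B are related in two ways: second cousins through their mothers (r = 1/32) and half first cousins through their fathers (r = 1/16).
r = 1/32 + 1/16 = 0.09375.

0.09375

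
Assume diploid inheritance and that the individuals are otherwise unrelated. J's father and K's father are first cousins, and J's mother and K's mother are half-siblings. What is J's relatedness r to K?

0.09375

Relatedness sums over independent paths through distinct common ancestors.
J and K are related in two ways: second cousins through their fathers (r = 1/32) and half first cousins through their mothers (r = 1/16).
r = 1/32 + 1/16 = 0.09375.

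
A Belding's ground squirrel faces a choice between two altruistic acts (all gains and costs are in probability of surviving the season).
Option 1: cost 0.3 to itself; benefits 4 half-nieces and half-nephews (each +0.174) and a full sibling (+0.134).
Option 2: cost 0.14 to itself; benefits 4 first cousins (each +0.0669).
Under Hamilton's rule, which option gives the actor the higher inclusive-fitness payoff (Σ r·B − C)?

Option 2

Option 1: r to a half-niece or half-nephew = 0.125.
Option 1: r to a full sibling = 0.5.
Option 1: Σ r·B − C = (4·0.125·0.174 + 1·0.5·0.134) − 0.3 = -0.146.
Option 2: r to a first cousin = 0.125.
Option 2: Σ r·B − C = (4·0.125·0.0669) − 0.14 = -0.10655.
Option 2 has the higher net inclusive-fitness payoff.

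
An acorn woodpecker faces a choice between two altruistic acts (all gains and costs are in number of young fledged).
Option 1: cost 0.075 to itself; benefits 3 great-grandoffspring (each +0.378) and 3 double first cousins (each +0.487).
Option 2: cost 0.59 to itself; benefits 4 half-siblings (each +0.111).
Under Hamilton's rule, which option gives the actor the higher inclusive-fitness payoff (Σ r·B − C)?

Option 1: r to a great-grandoffspring = 0.125.
Option 1: r to a double first cousin = 0.25.
Option 1: Σ r·B − C = (3·0.125·0.378 + 3·0.25·0.487) − 0.075 = 0.432.
Option 2: r to a half-sibling = 0.25.
Option 2: Σ r·B − C = (4·0.25·0.111) − 0.59 = -0.479.
Option 1 has the higher net inclusive-fitness payoff.

Option 1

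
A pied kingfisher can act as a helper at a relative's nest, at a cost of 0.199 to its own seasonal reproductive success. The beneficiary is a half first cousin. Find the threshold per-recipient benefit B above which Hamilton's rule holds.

r to a half first cousin = 1/16 (half first cousins share one grandparent — one path of length 4: r = (1/2)^4 = 1/16).
Hamilton's rule with n recipients of equal r: n·r·B > C, so B > C/(n·r) = 0.199/(1·0.0625) = 3.184.

3.184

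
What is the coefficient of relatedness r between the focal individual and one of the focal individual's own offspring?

0.5

Each parent–offspring link contributes a factor of 1/2, and independent paths through distinct common ancestors add.
One parent–offspring link: r = (1/2)^1 = 1/2.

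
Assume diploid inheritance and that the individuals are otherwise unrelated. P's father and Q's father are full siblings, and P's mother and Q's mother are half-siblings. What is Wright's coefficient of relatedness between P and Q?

0.1875

With two independent routes of shared ancestry, r is the sum of the two contributions.
P and Q are related in two ways: first cousins through their fathers (r = 1/8) and half first cousins through their mothers (r = 1/16).
r = 1/8 + 1/16 = 0.1875.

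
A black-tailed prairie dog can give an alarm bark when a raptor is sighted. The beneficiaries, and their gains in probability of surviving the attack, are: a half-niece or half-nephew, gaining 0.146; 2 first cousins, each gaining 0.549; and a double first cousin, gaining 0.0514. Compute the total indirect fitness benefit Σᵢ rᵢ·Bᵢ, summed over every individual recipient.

r to a half-niece or half-nephew = 0.125 (half-aunt/uncle↔niece/nephew: one path of length 3: r = (1/2)^3 = 1/8).
r to a first cousin = 1/8 (first cousins share one grandparent pair — two paths of length 4: r = 2·(1/2)^4 = 1/8).
r to a double first cousin = 0.25 (double first cousins share both grandparent pairs — four paths of length 4: r = 4·(1/2)^4 = 1/4).
Summing one r·B term per recipient: 1·0.125·0.146 + 2·0.125·0.549 + 1·0.25·0.0514 = 0.16835.

0.16835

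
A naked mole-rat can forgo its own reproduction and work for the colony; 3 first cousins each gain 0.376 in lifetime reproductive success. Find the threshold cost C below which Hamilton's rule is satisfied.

r to a first cousin = 0.125 (first cousins share one grandparent pair — two paths of length 4: r = 2·(1/2)^4 = 1/8).
Hamilton's rule: n·r·B > C, so the trait is favored while C < n·r·B = 3·0.125·0.376 = 0.141.

0.141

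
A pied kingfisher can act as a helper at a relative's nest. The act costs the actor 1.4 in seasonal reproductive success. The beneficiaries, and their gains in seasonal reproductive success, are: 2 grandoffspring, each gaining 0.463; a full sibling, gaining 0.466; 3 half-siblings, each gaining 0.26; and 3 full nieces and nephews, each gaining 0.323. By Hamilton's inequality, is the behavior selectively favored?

No

Hamilton's rule: the trait is favored when the sum of r·B over every recipient exceeds the actor's cost C.
r to a grandoffspring = 0.25 (two parent–offspring links: r = (1/2)^2 = 1/4).
r to a full sibling = 0.5 (full sibs share both parents — two paths of length 2: r = 2·(1/2)^2 = 1/2).
r to a half-sibling = 0.25 (half-sibs share one parent — one path of length 2: r = (1/2)^2 = 1/4).
r to a full niece or nephew = 0.25 (full aunt/uncle↔niece/nephew: two paths of length 3 through the shared grandparent pair: r = 2·(1/2)^3 = 1/4).
Summing one r·B term per recipient: 2·0.25·0.463 + 1·0.5·0.466 + 3·0.25·0.26 + 3·0.25·0.323 = 0.90175.
0.90175 < 1.4: the indirect benefit is less than the cost.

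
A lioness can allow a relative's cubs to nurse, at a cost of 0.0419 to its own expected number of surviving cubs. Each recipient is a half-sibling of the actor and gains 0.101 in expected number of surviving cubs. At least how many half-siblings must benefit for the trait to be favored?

r to a half-sibling = 1/4 (half-sibs share one parent — one path of length 2: r = (1/2)^2 = 1/4).
Hamilton's rule: n·r·B > C  ⇒  n > C/(r·B) = 0.0419/(0.25·0.101) = 1.659.
The smallest integer exceeding 1.659 is 2.

2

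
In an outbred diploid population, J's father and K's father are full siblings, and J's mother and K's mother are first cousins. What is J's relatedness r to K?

Independent pedigree routes through distinct common ancestors add.
J and K are related in two ways: first cousins through their fathers (r = 1/8) and second cousins through their mothers (r = 1/32).
r = 1/8 + 1/32 = 5/32 = 0.15625.

0.15625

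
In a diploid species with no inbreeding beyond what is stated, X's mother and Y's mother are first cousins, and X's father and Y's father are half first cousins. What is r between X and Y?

0.046875

With two independent routes of shared ancestry, r is the sum of the two contributions.
X and Y are related in two ways: second cousins through their mothers (r = 1/32) and half second cousins through their fathers (r = 1/64).
r = 1/32 + 1/64 = 0.046875.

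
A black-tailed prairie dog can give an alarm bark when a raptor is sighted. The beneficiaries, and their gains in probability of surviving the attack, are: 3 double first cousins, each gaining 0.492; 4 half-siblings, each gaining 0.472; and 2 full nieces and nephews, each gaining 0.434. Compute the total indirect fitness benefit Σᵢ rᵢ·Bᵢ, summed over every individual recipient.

r to a double first cousin = 1/4 (double first cousins share both grandparent pairs — four paths of length 4: r = 4·(1/2)^4 = 1/4).
r to a half-sibling = 0.25 (half-sibs share one parent — one path of length 2: r = (1/2)^2 = 1/4).
r to a full niece or nephew = 1/4 (full aunt/uncle↔niece/nephew: two paths of length 3 through the shared grandparent pair: r = 2·(1/2)^3 = 1/4).
Summing one r·B term per recipient: 3·0.25·0.492 + 4·0.25·0.472 + 2·0.25·0.434 = 1.058.

1.058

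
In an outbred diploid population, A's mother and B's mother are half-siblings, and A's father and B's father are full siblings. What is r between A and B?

0.1875

With two independent routes of shared ancestry, r is the sum of the two contributions.
A and B are related in two ways: half first cousins through their mothers (r = 1/16) and first cousins through their fathers (r = 1/8).
r = 1/16 + 1/8 = 3/16 = 0.1875.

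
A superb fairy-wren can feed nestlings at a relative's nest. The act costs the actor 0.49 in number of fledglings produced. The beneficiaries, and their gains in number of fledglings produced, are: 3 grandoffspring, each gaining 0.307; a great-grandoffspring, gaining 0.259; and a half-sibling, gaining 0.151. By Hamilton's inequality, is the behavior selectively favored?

No

Hamilton's rule: the trait is favored when the sum of r·B over every recipient exceeds the actor's cost C.
r to a grandoffspring = 0.25 (two parent–offspring links: r = (1/2)^2 = 1/4).
r to a great-grandoffspring = 1/8 (three parent–offspring links: r = (1/2)^3 = 1/8).
r to a half-sibling = 0.25 (half-sibs share one parent — one path of length 2: r = (1/2)^2 = 1/4).
Summing one r·B term per recipient: 3·0.25·0.307 + 1·0.125·0.259 + 1·0.25·0.151 = 0.300375.
0.300375 < 0.49: the indirect benefit is less than the cost.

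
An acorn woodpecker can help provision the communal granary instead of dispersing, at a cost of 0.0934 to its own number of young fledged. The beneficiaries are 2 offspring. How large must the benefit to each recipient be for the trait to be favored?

0.0934

r to an offspring = 0.5 (one parent–offspring link: r = (1/2)^1 = 1/2).
Hamilton's rule with n recipients of equal r: n·r·B > C, so B > C/(n·r) = 0.0934/(2·0.5) = 0.0934.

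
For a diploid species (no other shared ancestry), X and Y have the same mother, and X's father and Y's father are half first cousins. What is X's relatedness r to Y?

Relatedness sums over independent paths through distinct common ancestors.
X and Y are related in two ways: half-sibs through their shared mother (r = 1/4) and half second cousins through their fathers (r = 1/64).
r = 1/4 + 1/64 = 17/64 = 0.265625.

0.265625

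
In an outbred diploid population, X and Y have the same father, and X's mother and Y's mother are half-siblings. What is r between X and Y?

0.3125

Independent pedigree routes through distinct common ancestors add.
X and Y are related in two ways: half-sibs through their shared father (r = 1/4) and half first cousins through their mothers (r = 1/16).
r = 1/4 + 1/16 = 0.3125.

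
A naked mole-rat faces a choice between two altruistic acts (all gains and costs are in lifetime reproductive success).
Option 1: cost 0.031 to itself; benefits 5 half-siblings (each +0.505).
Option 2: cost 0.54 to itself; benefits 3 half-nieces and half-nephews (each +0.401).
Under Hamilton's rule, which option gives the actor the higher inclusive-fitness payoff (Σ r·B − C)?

Option 1

Option 1: r to a half-sibling = 0.25.
Option 1: Σ r·B − C = (5·0.25·0.505) − 0.031 = 0.60025.
Option 2: r to a half-niece or half-nephew = 0.125.
Option 2: Σ r·B − C = (3·0.125·0.401) − 0.54 = -0.389625.
Option 1 has the higher net inclusive-fitness payoff.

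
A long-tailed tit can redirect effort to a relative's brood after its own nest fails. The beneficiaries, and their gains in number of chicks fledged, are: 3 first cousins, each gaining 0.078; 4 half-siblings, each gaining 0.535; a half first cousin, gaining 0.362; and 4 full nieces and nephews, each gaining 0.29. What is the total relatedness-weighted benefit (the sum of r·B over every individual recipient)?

0.876875

r to a first cousin = 1/8 (first cousins share one grandparent pair — two paths of length 4: r = 2·(1/2)^4 = 1/8).
r to a half-sibling = 0.25 (half-sibs share one parent — one path of length 2: r = (1/2)^2 = 1/4).
r to a half first cousin = 0.0625 (half first cousins share one grandparent — one path of length 4: r = (1/2)^4 = 1/16).
r to a full niece or nephew = 1/4 (full aunt/uncle↔niece/nephew: two paths of length 3 through the shared grandparent pair: r = 2·(1/2)^3 = 1/4).
Summing one r·B term per recipient: 3·0.125·0.078 + 4·0.25·0.535 + 1·0.0625·0.362 + 4·0.25·0.29 = 0.876875.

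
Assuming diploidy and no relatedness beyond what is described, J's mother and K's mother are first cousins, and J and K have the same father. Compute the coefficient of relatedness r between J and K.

With two independent routes of shared ancestry, r is the sum of the two contributions.
J and K are related in two ways: second cousins through their mothers (r = 1/32) and half-sibs through their shared father (r = 1/4).
r = 1/32 + 1/4 = 9/32 = 0.28125.

0.28125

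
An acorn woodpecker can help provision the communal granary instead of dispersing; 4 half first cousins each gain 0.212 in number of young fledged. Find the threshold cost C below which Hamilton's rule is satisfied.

r to a half first cousin = 0.0625 (half first cousins share one grandparent — one path of length 4: r = (1/2)^4 = 1/16).
Hamilton's rule: n·r·B > C, so the trait is favored while C < n·r·B = 4·0.0625·0.212 = 0.053.

0.053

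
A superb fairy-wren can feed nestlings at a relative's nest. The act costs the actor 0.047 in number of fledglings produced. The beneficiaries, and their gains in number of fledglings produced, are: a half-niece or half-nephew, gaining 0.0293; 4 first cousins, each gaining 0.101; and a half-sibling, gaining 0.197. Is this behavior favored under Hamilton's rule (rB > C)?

Hamilton's rule: the trait is favored when the sum of r·B over every recipient exceeds the actor's cost C.
r to a half-niece or half-nephew = 0.125 (half-aunt/uncle↔niece/nephew: one path of length 3: r = (1/2)^3 = 1/8).
r to a first cousin = 0.125 (first cousins share one grandparent pair — two paths of length 4: r = 2·(1/2)^4 = 1/8).
r to a half-sibling = 1/4 (half-sibs share one parent — one path of length 2: r = (1/2)^2 = 1/4).
Summing one r·B term per recipient: 1·0.125·0.0293 + 4·0.125·0.101 + 1·0.25·0.197 = 0.1034125.
0.1034125 > 0.047: the indirect benefit exceeds the cost.

Yes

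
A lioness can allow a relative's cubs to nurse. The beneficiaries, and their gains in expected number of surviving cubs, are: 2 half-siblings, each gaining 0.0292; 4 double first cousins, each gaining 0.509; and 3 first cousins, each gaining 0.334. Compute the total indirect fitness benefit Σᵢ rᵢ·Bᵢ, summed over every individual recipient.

r to a half-sibling = 0.25 (half-sibs share one parent — one path of length 2: r = (1/2)^2 = 1/4).
r to a double first cousin = 1/4 (double first cousins share both grandparent pairs — four paths of length 4: r = 4·(1/2)^4 = 1/4).
r to a first cousin = 1/8 (first cousins share one grandparent pair — two paths of length 4: r = 2·(1/2)^4 = 1/8).
Summing one r·B term per recipient: 2·0.25·0.0292 + 4·0.25·0.509 + 3·0.125·0.334 = 0.64885.

0.64885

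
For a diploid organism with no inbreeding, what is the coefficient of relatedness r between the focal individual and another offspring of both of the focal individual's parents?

Each parent–offspring link contributes a factor of 1/2, and independent paths through distinct common ancestors add.
Full sibs share both parents — two paths of length 2: r = 2·(1/2)^2 = 1/2.

0.5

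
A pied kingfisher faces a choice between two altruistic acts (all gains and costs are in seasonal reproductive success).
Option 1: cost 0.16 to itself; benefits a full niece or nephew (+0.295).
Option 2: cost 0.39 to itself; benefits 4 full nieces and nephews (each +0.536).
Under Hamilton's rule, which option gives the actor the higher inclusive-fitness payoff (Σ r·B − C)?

Option 2

Option 1: r to a full niece or nephew = 0.25.
Option 1: Σ r·B − C = (1·0.25·0.295) − 0.16 = -0.08625.
Option 2: r to a full niece or nephew = 0.25.
Option 2: Σ r·B − C = (4·0.25·0.536) − 0.39 = 0.146.
Option 2 has the higher net inclusive-fitness payoff.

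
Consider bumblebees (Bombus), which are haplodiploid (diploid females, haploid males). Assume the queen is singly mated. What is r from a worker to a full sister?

Haplodiploid full sisters inherit their father's entire haploid genome identically (contributing 1/2) and on average half of their mother's contribution (1/2 · 1/2 = 1/4); r = 1/2 + 1/4 = 3/4.

0.75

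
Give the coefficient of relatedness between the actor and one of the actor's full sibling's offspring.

Each parent–offspring link contributes a factor of 1/2, and independent paths through distinct common ancestors add.
Full aunt/uncle↔niece/nephew: two paths of length 3 through the shared grandparent pair: r = 2·(1/2)^3 = 1/4.

0.25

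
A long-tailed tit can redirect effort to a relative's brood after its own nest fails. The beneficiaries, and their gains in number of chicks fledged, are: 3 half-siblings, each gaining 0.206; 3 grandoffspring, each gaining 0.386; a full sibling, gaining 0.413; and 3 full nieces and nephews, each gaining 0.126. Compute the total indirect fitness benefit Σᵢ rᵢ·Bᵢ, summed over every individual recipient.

0.745

r to a half-sibling = 0.25 (half-sibs share one parent — one path of length 2: r = (1/2)^2 = 1/4).
r to a grandoffspring = 1/4 (two parent–offspring links: r = (1/2)^2 = 1/4).
r to a full sibling = 1/2 (full sibs share both parents — two paths of length 2: r = 2·(1/2)^2 = 1/2).
r to a full niece or nephew = 0.25 (full aunt/uncle↔niece/nephew: two paths of length 3 through the shared grandparent pair: r = 2·(1/2)^3 = 1/4).
Summing one r·B term per recipient: 3·0.25·0.206 + 3·0.25·0.386 + 1·0.5·0.413 + 3·0.25·0.126 = 0.745.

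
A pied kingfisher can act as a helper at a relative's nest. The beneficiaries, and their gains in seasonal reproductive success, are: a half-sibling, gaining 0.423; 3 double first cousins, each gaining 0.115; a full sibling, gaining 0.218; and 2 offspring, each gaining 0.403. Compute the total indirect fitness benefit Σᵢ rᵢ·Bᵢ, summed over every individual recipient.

0.704

r to a half-sibling = 1/4 (half-sibs share one parent — one path of length 2: r = (1/2)^2 = 1/4).
r to a double first cousin = 0.25 (double first cousins share both grandparent pairs — four paths of length 4: r = 4·(1/2)^4 = 1/4).
r to a full sibling = 1/2 (full sibs share both parents — two paths of length 2: r = 2·(1/2)^2 = 1/2).
r to an offspring = 0.5 (one parent–offspring link: r = (1/2)^1 = 1/2).
Summing one r·B term per recipient: 1·0.25·0.423 + 3·0.25·0.115 + 1·0.5·0.218 + 2·0.5·0.403 = 0.704.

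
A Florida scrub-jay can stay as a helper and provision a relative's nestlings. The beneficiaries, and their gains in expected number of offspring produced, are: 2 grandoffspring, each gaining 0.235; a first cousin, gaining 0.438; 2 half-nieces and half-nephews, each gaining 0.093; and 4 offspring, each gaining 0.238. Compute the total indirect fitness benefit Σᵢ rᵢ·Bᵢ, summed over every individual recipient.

0.6715

r to a grandoffspring = 1/4 (two parent–offspring links: r = (1/2)^2 = 1/4).
r to a first cousin = 1/8 (first cousins share one grandparent pair — two paths of length 4: r = 2·(1/2)^4 = 1/8).
r to a half-niece or half-nephew = 1/8 (half-aunt/uncle↔niece/nephew: one path of length 3: r = (1/2)^3 = 1/8).
r to an offspring = 0.5 (one parent–offspring link: r = (1/2)^1 = 1/2).
Summing one r·B term per recipient: 2·0.25·0.235 + 1·0.125·0.438 + 2·0.125·0.093 + 4·0.5·0.238 = 0.6715.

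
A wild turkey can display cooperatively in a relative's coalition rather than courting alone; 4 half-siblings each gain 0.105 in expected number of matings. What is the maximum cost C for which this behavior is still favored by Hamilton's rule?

0.105

r to a half-sibling = 1/4 (half-sibs share one parent — one path of length 2: r = (1/2)^2 = 1/4).
Hamilton's rule: n·r·B > C, so the trait is favored while C < n·r·B = 4·0.25·0.105 = 0.105.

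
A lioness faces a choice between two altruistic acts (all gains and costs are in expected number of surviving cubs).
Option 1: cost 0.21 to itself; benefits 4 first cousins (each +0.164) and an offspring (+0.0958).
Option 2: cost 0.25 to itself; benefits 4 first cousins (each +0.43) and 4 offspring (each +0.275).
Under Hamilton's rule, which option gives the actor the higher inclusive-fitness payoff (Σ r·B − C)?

Option 2

Option 1: r to a first cousin = 0.125.
Option 1: r to an offspring = 0.5.
Option 1: Σ r·B − C = (4·0.125·0.164 + 1·0.5·0.0958) − 0.21 = -0.0801.
Option 2: r to a first cousin = 0.125.
Option 2: r to an offspring = 0.5.
Option 2: Σ r·B − C = (4·0.125·0.43 + 4·0.5·0.275) − 0.25 = 0.515.
Option 2 has the higher net inclusive-fitness payoff.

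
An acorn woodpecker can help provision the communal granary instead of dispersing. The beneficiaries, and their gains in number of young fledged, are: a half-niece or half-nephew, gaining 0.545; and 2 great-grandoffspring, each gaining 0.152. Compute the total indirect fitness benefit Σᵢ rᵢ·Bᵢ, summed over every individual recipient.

0.106125

r to a half-niece or half-nephew = 1/8 (half-aunt/uncle↔niece/nephew: one path of length 3: r = (1/2)^3 = 1/8).
r to a great-grandoffspring = 1/8 (three parent–offspring links: r = (1/2)^3 = 1/8).
Summing one r·B term per recipient: 1·0.125·0.545 + 2·0.125·0.152 = 0.106125.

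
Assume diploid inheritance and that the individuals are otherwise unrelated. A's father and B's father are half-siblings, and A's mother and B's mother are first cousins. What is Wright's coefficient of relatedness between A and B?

0.09375

With two independent routes of shared ancestry, r is the sum of the two contributions.
A and B are related in two ways: half first cousins through their fathers (r = 1/16) and second cousins through their mothers (r = 1/32).
r = 1/16 + 1/32 = 0.09375.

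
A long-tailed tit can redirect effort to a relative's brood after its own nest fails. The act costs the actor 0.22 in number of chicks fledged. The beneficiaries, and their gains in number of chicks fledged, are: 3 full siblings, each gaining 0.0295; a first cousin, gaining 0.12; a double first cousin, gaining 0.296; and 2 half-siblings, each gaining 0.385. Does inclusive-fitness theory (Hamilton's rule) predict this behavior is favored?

Hamilton's rule: the trait is favored when the sum of r·B over every recipient exceeds the actor's cost C.
r to a full sibling = 1/2 (full sibs share both parents — two paths of length 2: r = 2·(1/2)^2 = 1/2).
r to a first cousin = 1/8 (first cousins share one grandparent pair — two paths of length 4: r = 2·(1/2)^4 = 1/8).
r to a double first cousin = 1/4 (double first cousins share both grandparent pairs — four paths of length 4: r = 4·(1/2)^4 = 1/4).
r to a half-sibling = 0.25 (half-sibs share one parent — one path of length 2: r = (1/2)^2 = 1/4).
Summing one r·B term per recipient: 3·0.5·0.0295 + 1·0.125·0.12 + 1·0.25·0.296 + 2·0.25·0.385 = 0.32575.
0.32575 > 0.22: the indirect benefit exceeds the cost.

Yes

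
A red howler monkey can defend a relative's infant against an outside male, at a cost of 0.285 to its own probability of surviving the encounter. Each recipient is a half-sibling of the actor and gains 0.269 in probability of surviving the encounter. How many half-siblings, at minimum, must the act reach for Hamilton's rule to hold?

r to a half-sibling = 1/4 (half-sibs share one parent — one path of length 2: r = (1/2)^2 = 1/4).
Hamilton's rule: n·r·B > C  ⇒  n > C/(r·B) = 0.285/(0.25·0.269) = 4.238.
The smallest integer exceeding 4.238 is 5.

5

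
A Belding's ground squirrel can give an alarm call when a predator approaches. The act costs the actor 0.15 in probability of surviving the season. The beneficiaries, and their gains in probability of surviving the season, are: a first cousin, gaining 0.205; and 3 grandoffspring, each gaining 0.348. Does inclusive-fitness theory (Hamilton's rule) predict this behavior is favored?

Hamilton's rule: the trait is favored when the sum of r·B over every recipient exceeds the actor's cost C.
r to a first cousin = 1/8 (first cousins share one grandparent pair — two paths of length 4: r = 2·(1/2)^4 = 1/8).
r to a grandoffspring = 0.25 (two parent–offspring links: r = (1/2)^2 = 1/4).
Summing one r·B term per recipient: 1·0.125·0.205 + 3·0.25·0.348 = 0.286625.
0.286625 > 0.15: the indirect benefit exceeds the cost.

Yes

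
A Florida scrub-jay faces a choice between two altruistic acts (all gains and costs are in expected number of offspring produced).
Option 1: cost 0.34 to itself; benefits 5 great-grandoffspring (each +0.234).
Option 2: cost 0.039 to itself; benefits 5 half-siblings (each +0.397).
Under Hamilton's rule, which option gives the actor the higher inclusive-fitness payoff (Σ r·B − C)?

Option 2

Option 1: r to a great-grandoffspring = 0.125.
Option 1: Σ r·B − C = (5·0.125·0.234) − 0.34 = -0.19375.
Option 2: r to a half-sibling = 0.25.
Option 2: Σ r·B − C = (5·0.25·0.397) − 0.039 = 0.45725.
Option 2 has the higher net inclusive-fitness payoff.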